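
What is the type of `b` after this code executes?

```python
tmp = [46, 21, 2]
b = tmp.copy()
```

list.copy() returns list

list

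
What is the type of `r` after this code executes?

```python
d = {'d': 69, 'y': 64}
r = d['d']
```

Accessing dict[str, int] with key 'd' returns int value 69

int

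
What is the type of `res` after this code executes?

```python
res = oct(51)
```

oct() returns str representation

str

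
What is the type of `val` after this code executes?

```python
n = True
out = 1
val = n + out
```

bool + int returns int (True is 1, so 1 + 1 = 2)

int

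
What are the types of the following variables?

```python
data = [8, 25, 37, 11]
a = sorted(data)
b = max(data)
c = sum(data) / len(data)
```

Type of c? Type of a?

int / int returns float; sorted() returns list

float, list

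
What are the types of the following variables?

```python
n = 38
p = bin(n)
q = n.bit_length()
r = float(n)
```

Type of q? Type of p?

int.bit_length() returns int; bin() returns str

int, str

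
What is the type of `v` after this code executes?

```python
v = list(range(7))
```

list(range(...)) returns list

list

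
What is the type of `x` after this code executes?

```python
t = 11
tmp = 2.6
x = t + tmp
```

int + float returns float (11 + 2.6 = 13.6)

float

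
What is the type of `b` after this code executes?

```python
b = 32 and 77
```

'and' returns the last value when all truthy (77, which is int)

int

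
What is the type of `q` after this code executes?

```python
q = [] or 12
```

'or' returns first truthy value (12, which is int)

int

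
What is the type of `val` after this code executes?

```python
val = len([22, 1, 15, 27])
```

len() always returns int

int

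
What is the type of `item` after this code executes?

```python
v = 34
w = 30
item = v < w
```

Comparison operators return bool

bool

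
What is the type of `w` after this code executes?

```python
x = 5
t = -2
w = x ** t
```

int ** negative int returns float

float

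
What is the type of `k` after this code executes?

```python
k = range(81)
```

range() returns a range object

range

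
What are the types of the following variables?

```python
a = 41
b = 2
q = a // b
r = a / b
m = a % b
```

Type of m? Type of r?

int % int returns int; int / int returns float

int, float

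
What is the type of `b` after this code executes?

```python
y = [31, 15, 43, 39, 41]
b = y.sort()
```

list.sort() returns None (sorts in place)

NoneType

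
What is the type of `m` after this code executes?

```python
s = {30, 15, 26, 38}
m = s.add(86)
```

set.add() returns None (mutates in place)

NoneType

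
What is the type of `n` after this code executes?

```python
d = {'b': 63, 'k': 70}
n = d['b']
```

Accessing dict[str, int] with key 'b' returns int value 63

int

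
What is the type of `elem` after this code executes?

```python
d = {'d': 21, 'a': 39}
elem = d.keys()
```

.keys() returns a dict_keys view object

dict_keys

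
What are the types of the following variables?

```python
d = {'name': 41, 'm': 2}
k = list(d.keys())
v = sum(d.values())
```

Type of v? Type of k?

sum of int values returns int; list(...) returns list

int, list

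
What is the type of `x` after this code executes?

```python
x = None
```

None has type NoneType

NoneType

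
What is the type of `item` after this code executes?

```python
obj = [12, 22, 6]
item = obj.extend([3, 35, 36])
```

list.extend() returns None

NoneType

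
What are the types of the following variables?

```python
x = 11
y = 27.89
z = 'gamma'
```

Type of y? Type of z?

y is float; z is str

float, str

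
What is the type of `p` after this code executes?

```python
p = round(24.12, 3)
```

round() with ndigits arg returns float

float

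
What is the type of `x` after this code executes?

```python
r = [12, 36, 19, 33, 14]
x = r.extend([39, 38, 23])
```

list.extend() returns None

NoneType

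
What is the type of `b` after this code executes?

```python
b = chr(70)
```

chr() returns str (single character)

str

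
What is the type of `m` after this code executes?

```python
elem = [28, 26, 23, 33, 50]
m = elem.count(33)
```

list.count() returns int

int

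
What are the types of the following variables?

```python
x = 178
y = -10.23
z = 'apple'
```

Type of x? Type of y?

x is int; y is float

int, float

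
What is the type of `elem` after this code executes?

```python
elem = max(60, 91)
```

max() of ints returns int

int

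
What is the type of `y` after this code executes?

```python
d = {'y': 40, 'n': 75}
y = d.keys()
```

.keys() returns a dict_keys view object

dict_keys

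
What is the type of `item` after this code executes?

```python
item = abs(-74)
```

abs() of int returns int

int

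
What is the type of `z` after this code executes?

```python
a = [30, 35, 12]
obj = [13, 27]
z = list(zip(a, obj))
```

list(zip(...)) returns a list of tuples

list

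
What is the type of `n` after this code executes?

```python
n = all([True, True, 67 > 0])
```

all() returns bool

bool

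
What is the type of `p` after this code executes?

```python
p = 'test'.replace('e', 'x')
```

str.replace() returns str

str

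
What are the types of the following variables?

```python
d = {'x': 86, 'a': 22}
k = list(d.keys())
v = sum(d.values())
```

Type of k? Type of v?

list(...) returns list; sum of int values returns int

list, int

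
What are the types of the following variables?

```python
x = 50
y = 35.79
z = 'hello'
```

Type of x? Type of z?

x is int; z is str

int, str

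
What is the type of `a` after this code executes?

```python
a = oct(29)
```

oct() returns str representation

str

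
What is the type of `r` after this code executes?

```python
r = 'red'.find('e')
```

str.find() returns int (index, or -1)

int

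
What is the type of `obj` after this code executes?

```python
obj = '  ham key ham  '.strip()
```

str.strip() returns str

str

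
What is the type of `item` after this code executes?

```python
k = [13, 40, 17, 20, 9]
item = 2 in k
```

'in' operator returns bool

bool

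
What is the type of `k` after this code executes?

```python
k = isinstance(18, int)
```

isinstance() returns bool

bool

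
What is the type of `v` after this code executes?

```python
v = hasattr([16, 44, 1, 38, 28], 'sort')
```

hasattr() returns bool

bool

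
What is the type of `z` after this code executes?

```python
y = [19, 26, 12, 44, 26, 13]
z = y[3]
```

Indexing a list of ints returns int (y[3] = 44)

int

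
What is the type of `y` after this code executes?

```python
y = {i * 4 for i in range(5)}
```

A set comprehension {expr for x in iterable} produces a set

set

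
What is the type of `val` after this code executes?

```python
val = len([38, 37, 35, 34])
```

len() always returns int

int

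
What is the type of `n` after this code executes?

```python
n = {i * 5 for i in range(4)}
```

A set comprehension {expr for x in iterable} produces a set

set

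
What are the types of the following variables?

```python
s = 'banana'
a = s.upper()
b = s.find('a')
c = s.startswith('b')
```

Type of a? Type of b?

str.upper() returns str; str.find() returns int

str, int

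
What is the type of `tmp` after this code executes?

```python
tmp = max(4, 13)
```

max() of ints returns int

int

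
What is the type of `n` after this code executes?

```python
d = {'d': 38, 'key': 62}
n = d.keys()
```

.keys() returns a dict_keys view object

dict_keys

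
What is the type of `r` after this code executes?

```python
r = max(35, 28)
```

max() of ints returns int

int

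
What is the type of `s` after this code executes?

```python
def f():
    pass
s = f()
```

A function with no return statement returns None

NoneType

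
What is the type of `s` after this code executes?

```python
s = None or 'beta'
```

'or' with None returns the other value ('beta', str)

str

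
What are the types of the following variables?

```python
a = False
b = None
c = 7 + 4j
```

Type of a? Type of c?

a is bool; c is complex

bool, complex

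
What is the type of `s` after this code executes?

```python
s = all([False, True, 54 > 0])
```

all() returns bool

bool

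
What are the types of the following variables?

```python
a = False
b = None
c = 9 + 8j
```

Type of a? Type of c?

a is bool; c is complex

bool, complex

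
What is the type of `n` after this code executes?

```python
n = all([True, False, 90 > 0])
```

all() returns bool

bool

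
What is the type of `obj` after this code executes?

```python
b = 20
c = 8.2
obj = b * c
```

int * float returns float (20 * 8.2 = 164.0)

float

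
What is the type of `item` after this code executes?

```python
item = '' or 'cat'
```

'or' returns first truthy value ('cat', which is str)

str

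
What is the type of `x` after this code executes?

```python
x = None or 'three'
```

'or' with None returns the other value ('three', str)

str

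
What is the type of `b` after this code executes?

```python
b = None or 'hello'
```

'or' with None returns the other value ('hello', str)

str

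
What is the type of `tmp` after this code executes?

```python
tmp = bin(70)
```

bin() returns str representation

str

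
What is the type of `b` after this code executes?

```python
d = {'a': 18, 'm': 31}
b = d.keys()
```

.keys() returns a dict_keys view object

dict_keys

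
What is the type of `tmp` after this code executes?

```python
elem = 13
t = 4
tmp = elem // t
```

int // int returns int (13 // 4 = 3)

int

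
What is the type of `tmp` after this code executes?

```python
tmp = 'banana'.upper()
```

str.upper() returns str

str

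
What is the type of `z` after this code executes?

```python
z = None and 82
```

'and' returns first falsy value (None)

NoneType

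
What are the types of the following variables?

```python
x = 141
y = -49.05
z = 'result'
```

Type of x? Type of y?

x is int; y is float

int, float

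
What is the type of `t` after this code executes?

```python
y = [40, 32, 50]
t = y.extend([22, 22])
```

list.extend() returns None

NoneType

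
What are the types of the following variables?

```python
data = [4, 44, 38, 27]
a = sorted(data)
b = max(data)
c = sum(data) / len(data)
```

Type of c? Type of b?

int / int returns float; max of ints returns int

float, int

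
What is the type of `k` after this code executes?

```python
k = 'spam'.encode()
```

str.encode() returns bytes

bytes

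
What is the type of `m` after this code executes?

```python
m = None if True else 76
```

Ternary: condition is True, if branch (None) taken → NoneType

NoneType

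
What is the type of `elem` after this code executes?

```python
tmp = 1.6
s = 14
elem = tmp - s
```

float - int returns float (1.6 - 14 = -12.4)

float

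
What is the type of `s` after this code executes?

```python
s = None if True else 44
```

Ternary: condition is True, if branch (None) taken → NoneType

NoneType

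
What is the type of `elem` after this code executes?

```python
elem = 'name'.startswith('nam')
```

str.startswith() returns bool

bool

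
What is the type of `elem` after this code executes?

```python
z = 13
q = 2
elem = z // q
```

int // int returns int (13 // 2 = 6)

int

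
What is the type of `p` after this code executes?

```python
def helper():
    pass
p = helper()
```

A function with no return statement returns None

NoneType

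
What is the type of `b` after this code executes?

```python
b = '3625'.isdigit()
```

str.isdigit() returns bool

bool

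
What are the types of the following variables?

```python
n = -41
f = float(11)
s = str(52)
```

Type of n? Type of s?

n is int; s is str

int, str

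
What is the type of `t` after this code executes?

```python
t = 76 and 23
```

'and' returns the last value when all truthy (23, which is int)

int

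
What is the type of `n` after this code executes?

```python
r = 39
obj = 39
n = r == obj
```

Equality comparison returns bool

bool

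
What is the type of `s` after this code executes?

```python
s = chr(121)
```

chr() returns str (single character)

str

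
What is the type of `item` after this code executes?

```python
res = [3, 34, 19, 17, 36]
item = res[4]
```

Indexing a list of ints returns int (res[4] = 36)

int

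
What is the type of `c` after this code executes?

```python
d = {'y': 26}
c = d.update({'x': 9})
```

dict.update() returns None

NoneType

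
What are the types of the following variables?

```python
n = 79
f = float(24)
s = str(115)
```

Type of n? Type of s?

n is int; s is str

int, str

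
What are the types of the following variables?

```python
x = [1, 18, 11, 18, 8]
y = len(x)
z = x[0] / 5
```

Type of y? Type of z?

len() returns int; int / int returns float

int, float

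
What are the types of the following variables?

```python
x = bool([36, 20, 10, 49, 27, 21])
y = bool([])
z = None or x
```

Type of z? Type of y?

None or <bool> returns the bool; bool() returns bool

bool, bool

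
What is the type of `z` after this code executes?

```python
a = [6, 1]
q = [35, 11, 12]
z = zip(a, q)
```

zip() returns a zip iterator object

zip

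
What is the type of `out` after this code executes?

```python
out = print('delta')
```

print() returns None

NoneType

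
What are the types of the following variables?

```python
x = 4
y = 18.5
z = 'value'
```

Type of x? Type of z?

x is int; z is str

int, str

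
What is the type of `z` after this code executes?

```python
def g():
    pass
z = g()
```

A function with no return statement returns None

NoneType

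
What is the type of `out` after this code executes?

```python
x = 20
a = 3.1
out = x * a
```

int * float returns float (20 * 3.1 = 62.0)

float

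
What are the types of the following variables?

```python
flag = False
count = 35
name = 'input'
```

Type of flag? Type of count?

flag is bool; count is int

bool, int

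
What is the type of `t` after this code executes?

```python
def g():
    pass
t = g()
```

A function with no return statement returns None

NoneType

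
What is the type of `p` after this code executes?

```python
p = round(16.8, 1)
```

round() with ndigits arg returns float

float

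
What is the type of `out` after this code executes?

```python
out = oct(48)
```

oct() returns str representation

str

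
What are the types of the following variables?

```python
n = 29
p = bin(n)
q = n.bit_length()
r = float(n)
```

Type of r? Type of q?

float() returns float; int.bit_length() returns int

float, int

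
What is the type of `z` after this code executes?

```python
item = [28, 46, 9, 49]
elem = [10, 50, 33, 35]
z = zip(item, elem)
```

zip() returns a zip iterator object

zip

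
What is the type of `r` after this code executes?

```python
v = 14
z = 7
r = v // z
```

int // int returns int (14 // 7 = 2)

int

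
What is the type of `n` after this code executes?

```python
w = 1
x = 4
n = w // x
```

int // int returns int (1 // 4 = 0)

int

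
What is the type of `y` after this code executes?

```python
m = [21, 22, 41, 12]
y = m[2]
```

Indexing a list of ints returns int (m[2] = 41)

int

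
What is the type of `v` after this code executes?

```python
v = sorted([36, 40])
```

sorted() always returns list

list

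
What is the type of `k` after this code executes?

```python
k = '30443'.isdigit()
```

str.isdigit() returns bool

bool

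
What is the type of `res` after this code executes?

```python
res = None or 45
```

'or' with None returns the other value (45, int)

int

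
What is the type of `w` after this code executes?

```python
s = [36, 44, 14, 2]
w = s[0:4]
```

Slicing a list always returns a list

list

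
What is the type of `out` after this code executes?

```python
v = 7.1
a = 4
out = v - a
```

float - int returns float (7.1 - 4 = 3.1)

float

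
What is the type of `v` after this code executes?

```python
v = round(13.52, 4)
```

round() with ndigits arg returns float

float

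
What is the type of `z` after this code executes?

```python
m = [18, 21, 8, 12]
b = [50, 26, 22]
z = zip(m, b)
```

zip() returns a zip iterator object

zip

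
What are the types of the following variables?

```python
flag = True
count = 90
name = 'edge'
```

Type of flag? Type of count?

flag is bool; count is int

bool, int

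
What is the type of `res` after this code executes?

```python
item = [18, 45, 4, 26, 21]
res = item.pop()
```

list.pop() returns the popped element (int here)

int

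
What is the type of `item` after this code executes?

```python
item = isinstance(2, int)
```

isinstance() returns bool

bool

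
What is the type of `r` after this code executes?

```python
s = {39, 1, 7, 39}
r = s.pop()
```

Popping from a set of ints returns int

int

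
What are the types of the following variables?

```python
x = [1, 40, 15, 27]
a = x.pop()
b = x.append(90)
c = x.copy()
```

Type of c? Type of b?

list.copy() returns list; list.append() returns None

list, NoneType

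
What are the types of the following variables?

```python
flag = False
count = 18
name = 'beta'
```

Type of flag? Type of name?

flag is bool; name is str

bool, str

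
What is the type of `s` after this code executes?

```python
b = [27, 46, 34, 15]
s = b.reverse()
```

list.reverse() returns None

NoneType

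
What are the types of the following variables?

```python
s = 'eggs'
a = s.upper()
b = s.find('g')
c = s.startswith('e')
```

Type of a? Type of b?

str.upper() returns str; str.find() returns int

str, int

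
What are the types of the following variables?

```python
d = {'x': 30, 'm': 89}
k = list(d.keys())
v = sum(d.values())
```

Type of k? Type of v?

list(...) returns list; sum of int values returns int

list, int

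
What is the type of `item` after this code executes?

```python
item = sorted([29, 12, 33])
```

sorted() always returns list

list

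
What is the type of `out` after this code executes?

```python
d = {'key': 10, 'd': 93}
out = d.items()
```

dict.items() returns a dict_items view

dict_items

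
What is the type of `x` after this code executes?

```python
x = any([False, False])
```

any() returns bool

bool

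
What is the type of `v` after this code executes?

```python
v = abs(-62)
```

abs() of int returns int

int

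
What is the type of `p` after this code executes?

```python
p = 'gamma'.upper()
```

str.upper() returns str

str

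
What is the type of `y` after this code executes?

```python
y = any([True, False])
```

any() returns bool

bool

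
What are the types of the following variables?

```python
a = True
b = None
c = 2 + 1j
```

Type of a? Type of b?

a is bool; b is NoneType

bool, NoneType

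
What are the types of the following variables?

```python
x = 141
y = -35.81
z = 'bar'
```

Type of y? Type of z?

y is float; z is str

float, str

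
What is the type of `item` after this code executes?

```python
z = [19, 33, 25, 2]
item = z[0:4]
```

Slicing a list always returns a list

list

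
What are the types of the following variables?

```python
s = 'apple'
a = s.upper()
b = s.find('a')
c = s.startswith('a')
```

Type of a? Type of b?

str.upper() returns str; str.find() returns int

str, int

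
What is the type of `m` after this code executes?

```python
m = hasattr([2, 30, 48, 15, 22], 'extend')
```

hasattr() returns bool

bool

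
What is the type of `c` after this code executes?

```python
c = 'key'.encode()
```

str.encode() returns bytes

bytes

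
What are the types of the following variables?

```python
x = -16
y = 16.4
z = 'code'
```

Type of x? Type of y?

x is int; y is float

int, float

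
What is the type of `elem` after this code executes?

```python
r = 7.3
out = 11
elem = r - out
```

float - int returns float (7.3 - 11 = -3.7)

float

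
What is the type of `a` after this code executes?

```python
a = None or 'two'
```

'or' with None returns the other value ('two', str)

str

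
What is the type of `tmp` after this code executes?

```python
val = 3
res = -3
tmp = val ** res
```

int ** negative int returns float

float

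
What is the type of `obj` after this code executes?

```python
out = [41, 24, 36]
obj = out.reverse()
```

list.reverse() returns None

NoneType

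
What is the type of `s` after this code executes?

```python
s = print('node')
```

print() returns None

NoneType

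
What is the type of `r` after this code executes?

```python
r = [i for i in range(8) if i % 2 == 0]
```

A list comprehension [...] produces a list

list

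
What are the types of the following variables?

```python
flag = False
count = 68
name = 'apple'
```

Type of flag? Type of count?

flag is bool; count is int

bool, int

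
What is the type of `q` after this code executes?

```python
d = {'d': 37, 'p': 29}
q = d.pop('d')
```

dict.pop() returns the value (int)

int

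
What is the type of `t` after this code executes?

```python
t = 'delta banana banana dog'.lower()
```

str.lower() returns str

str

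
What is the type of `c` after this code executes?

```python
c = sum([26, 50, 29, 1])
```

sum() of ints returns int

int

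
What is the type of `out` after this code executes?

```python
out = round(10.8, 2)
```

round() with ndigits arg returns float

float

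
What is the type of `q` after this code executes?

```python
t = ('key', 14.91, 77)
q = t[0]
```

Index 0 of tuple is 'key' which is str

str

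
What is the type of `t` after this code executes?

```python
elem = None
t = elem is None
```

'is' comparison returns bool

bool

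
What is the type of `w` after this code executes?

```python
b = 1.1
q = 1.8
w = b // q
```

float // float returns float (floor division preserves float type)

float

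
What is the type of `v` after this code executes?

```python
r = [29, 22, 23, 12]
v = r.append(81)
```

list.append() returns None (mutates in place)

NoneType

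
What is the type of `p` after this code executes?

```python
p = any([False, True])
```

any() returns bool

bool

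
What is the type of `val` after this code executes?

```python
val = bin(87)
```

bin() returns str representation

str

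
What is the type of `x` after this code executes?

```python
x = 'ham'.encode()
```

str.encode() returns bytes

bytes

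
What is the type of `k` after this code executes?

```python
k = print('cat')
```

print() returns None

NoneType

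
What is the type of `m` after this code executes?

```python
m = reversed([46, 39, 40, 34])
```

reversed() on a list returns a list_reverseiterator

list_reverseiterator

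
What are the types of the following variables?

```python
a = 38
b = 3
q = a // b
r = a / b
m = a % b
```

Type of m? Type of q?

int % int returns int; int // int returns int

int, int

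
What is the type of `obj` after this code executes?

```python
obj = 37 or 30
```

'or' returns the first truthy value (37, which is int)

int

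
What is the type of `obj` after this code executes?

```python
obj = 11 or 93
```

'or' returns the first truthy value (11, which is int)

int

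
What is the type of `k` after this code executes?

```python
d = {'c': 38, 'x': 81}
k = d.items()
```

dict.items() returns a dict_items view

dict_items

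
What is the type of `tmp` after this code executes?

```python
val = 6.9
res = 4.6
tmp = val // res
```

float // float returns float (floor division preserves float type)

float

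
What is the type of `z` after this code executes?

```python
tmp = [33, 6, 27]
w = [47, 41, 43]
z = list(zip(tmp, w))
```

list(zip(...)) returns a list of tuples

list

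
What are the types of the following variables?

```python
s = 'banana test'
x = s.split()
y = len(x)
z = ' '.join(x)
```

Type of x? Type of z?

str.split() returns list; str.join() returns str

list, str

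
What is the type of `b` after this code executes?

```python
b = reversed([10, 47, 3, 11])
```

reversed() on a list returns a list_reverseiterator

list_reverseiterator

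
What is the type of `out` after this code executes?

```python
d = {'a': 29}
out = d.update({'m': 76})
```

dict.update() returns None

NoneType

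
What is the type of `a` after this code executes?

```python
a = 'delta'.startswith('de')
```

str.startswith() returns bool

bool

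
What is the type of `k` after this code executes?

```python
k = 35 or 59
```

'or' returns the first truthy value (35, which is int)

int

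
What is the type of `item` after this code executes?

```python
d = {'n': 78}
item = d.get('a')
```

dict.get() returns None when key 'a' is not found and no default given

NoneType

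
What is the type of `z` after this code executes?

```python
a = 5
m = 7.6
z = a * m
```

int * float returns float (5 * 7.6 = 38.0)

float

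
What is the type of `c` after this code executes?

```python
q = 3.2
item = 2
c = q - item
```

float - int returns float (3.2 - 2 = 1.2)

float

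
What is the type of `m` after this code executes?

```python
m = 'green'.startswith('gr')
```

str.startswith() returns bool

bool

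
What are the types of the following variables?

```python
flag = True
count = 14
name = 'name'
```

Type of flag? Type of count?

flag is bool; count is int

bool, int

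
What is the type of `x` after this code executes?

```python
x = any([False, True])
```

any() returns bool

bool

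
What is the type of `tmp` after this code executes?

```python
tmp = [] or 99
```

'or' returns first truthy value (99, which is int)

int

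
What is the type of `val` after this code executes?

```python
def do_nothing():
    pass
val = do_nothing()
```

A function with no return statement returns None

NoneType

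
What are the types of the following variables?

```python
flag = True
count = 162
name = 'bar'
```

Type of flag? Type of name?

flag is bool; name is str

bool, str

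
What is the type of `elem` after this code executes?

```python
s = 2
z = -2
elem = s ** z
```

int ** negative int returns float

float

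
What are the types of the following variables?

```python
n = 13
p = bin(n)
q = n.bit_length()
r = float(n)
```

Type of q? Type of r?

int.bit_length() returns int; float() returns float

int, float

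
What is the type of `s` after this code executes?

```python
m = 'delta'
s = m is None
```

'is' comparison returns bool

bool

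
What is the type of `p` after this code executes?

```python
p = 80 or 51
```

'or' returns the first truthy value (80, which is int)

int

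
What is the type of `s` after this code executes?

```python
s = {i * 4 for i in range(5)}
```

A set comprehension {expr for x in iterable} produces a set

set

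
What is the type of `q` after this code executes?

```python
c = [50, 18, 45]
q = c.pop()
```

list.pop() returns the popped element (int here)

int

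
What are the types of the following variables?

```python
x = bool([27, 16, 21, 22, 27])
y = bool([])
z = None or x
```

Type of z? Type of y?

None or <bool> returns the bool; bool() returns bool

bool, bool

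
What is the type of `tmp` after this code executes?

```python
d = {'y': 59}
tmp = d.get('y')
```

dict.get() returns the value (int) when key is found

int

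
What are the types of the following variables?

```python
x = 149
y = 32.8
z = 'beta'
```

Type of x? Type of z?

x is int; z is str

int, str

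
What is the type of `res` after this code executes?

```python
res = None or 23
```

'or' with None returns the other value (23, int)

int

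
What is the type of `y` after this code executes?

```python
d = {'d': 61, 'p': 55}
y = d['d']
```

Accessing dict[str, int] with key 'd' returns int value 61

int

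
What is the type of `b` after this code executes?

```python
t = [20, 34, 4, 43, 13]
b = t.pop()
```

list.pop() returns the popped element (int here)

int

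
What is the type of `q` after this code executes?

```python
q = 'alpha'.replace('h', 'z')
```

str.replace() returns str

str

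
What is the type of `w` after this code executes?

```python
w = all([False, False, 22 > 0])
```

all() returns bool

bool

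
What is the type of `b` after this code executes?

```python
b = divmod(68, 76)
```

divmod() returns a tuple (quotient, remainder)

tuple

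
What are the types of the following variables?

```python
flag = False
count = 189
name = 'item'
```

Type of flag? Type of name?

flag is bool; name is str

bool, str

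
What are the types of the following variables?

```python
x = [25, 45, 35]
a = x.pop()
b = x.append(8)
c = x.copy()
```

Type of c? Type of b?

list.copy() returns list; list.append() returns None

list, NoneType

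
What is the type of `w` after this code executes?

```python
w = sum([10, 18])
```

sum() of ints returns int

int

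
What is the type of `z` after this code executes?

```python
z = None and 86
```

'and' returns first falsy value (None)

NoneType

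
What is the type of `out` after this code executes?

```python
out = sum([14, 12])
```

sum() of ints returns int

int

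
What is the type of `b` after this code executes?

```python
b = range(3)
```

range() returns a range object

range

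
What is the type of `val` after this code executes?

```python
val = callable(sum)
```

callable() returns bool

bool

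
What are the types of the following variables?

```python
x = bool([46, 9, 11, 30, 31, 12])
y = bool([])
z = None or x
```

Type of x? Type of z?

bool() returns bool; None or <bool> returns the bool

bool, bool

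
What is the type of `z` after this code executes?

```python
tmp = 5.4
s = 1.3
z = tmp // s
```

float // float returns float (floor division preserves float type)

float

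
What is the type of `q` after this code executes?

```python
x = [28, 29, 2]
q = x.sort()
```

list.sort() returns None (sorts in place)

NoneType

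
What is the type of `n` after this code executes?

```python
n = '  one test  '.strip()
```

str.strip() returns str

str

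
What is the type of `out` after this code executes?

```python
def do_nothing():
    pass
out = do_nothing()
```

A function with no return statement returns None

NoneType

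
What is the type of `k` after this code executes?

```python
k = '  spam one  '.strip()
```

str.strip() returns str

str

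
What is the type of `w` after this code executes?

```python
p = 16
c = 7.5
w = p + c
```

int + float returns float (16 + 7.5 = 23.5)

float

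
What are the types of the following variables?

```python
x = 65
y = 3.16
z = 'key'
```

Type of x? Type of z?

x is int; z is str

int, str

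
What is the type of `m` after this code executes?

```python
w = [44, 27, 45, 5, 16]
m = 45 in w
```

'in' operator returns bool

bool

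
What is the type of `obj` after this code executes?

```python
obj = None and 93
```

'and' returns first falsy value (None)

NoneType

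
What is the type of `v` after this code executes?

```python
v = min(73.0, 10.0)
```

min() of floats returns float

float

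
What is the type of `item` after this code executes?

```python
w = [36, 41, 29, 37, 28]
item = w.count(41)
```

list.count() returns int

int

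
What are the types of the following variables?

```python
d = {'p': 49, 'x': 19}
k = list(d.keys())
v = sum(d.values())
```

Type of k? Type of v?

list(...) returns list; sum of int values returns int

list, int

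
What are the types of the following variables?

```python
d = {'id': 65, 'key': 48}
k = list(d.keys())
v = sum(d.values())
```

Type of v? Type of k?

sum of int values returns int; list(...) returns list

int, list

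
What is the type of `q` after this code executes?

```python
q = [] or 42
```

'or' returns first truthy value (42, which is int)

int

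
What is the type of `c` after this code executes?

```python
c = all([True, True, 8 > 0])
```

all() returns bool

bool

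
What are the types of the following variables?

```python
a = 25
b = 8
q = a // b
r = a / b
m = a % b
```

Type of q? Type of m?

int // int returns int; int % int returns int

int, int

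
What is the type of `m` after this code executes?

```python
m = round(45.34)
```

round() with no ndigits arg returns int

int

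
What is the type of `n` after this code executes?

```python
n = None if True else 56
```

Ternary: condition is True, if branch (None) taken → NoneType

NoneType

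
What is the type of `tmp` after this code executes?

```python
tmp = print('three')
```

print() returns None

NoneType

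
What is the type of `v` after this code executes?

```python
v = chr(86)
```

chr() returns str (single character)

str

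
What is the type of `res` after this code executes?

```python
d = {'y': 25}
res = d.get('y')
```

dict.get() returns the value (int) when key is found

int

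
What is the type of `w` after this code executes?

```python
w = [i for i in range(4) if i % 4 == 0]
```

A list comprehension [...] produces a list

list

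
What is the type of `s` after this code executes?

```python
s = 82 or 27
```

'or' returns the first truthy value (82, which is int)

int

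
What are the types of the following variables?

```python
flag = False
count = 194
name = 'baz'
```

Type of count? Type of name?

count is int; name is str

int, str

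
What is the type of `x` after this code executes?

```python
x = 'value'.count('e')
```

str.count() returns int

int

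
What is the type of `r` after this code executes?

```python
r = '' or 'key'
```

'or' returns first truthy value ('key', which is str)

str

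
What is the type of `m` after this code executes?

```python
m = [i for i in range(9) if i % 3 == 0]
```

A list comprehension [...] produces a list

list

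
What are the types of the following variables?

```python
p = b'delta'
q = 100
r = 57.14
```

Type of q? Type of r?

q is int; r is float

int, float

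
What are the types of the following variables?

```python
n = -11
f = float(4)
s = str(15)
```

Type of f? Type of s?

f is float; s is str

float, str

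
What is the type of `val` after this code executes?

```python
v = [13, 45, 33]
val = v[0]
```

Indexing a list of ints returns int (v[0] = 13)

int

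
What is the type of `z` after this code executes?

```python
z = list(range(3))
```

list(range(...)) returns list

list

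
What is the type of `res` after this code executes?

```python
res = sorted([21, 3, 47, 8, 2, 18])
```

sorted() always returns list

list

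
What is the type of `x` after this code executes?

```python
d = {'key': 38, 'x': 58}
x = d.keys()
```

.keys() returns a dict_keys view object

dict_keys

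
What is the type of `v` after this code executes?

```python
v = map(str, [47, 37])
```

map() returns a map iterator object

map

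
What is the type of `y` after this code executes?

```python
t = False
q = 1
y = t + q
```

bool + int returns int (False is 0, so 0 + 1 = 1)

int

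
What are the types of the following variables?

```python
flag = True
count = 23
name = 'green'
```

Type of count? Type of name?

count is int; name is str

int, str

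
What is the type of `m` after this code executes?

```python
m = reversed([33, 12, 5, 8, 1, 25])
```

reversed() on a list returns a list_reverseiterator

list_reverseiterator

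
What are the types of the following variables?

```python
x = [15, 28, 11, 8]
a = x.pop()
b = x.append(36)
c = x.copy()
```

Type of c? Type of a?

list.copy() returns list; list.pop() returns the element (int)

list, int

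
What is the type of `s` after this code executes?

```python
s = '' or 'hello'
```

'or' returns first truthy value ('hello', which is str)

str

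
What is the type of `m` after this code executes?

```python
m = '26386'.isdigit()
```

str.isdigit() returns bool

bool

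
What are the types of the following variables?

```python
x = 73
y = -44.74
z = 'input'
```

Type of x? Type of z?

x is int; z is str

int, str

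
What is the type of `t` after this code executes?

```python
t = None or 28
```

'or' with None returns the other value (28, int)

int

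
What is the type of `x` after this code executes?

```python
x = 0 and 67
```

'and' returns the first falsy value (0, which is int)

int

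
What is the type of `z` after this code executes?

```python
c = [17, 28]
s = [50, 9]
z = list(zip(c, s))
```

list(zip(...)) returns a list of tuples

list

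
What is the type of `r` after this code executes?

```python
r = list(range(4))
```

list(range(...)) returns list

list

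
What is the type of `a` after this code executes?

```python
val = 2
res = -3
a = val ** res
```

int ** negative int returns float

float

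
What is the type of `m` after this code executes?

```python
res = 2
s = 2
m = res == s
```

Equality comparison returns bool

bool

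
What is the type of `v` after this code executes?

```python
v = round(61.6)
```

round() with no ndigits arg returns int

int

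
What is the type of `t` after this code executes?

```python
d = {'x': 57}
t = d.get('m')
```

dict.get() returns None when key 'm' is not found and no default given

NoneType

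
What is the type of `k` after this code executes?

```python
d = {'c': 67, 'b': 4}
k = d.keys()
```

.keys() returns a dict_keys view object

dict_keys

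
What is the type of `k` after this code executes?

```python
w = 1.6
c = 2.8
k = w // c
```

float // float returns float (floor division preserves float type)

float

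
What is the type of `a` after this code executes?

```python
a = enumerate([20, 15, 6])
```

enumerate() returns an enumerate iterator object

enumerate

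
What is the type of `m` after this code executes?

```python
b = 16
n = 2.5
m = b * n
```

int * float returns float (16 * 2.5 = 40.0)

float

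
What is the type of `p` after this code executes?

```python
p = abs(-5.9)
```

abs() of float returns float

float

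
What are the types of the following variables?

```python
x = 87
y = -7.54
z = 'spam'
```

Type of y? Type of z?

y is float; z is str

float, str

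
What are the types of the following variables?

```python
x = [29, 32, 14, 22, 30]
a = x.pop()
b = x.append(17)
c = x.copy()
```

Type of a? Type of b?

list.pop() returns the element (int); list.append() returns None

int, NoneType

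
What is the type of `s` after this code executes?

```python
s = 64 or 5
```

'or' returns the first truthy value (64, which is int)

int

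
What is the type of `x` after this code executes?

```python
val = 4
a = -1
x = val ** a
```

int ** negative int returns float

float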